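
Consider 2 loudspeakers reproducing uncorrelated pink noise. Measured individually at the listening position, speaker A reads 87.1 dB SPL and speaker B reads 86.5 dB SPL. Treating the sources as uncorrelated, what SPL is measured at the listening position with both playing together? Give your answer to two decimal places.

89.82 dB SPL

Incoherent sources sum as intensities:
L_total = 10·log₁₀(10^(87.1/10) + 10^(86.5/10)) = 10·log₁₀(959500000) = 89.82 dB SPL.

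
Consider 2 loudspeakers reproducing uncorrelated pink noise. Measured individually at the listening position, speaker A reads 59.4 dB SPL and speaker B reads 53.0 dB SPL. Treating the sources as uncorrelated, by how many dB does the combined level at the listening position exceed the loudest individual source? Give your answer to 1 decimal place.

0.9 dB

Incoherent sources sum as intensities:
L_total = 10·log₁₀(10^(59.4/10) + 10^(53.0/10)) = 60.30 dB SPL.
Excess over the loudest (59.4 dB): 60.30 − 59.4 = 0.9 dB.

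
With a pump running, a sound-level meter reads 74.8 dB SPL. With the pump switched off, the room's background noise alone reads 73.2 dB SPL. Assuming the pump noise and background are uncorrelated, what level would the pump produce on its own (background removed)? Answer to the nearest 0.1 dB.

Subtract intensities: L_src = 10·log₁₀(10^(L_total/10) − 10^(L_bg/10)).
L_src = 10·log₁₀(10^(74.8/10) − 10^(73.2/10)) = 10·log₁₀(9307000) = 69.7 dB SPL.

69.7 dB SPL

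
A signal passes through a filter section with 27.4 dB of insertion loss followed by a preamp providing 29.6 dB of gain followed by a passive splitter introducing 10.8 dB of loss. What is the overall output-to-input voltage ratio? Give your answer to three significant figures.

Net gain = (−27.4) + 29.6 + (−10.8) = -8.6 dB.
Voltage ratio = 10^(-8.6/20) = 0.372.

0.372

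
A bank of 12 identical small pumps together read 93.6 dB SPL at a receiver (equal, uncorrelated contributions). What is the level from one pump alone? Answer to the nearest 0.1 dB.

12 equal incoherent sources add 10·log₁₀(12) = 10.79 dB over one source.
L_one = 93.6 − 10.79 = 82.8 dB SPL.

82.8 dB SPL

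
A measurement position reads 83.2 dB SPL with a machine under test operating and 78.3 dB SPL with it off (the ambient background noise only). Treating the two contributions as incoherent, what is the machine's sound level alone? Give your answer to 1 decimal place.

Subtract intensities: L_src = 10·log₁₀(10^(L_total/10) − 10^(L_bg/10)).
L_src = 10·log₁₀(10^(83.2/10) − 10^(78.3/10)) = 10·log₁₀(141300000) = 81.5 dB SPL.

81.5 dB SPL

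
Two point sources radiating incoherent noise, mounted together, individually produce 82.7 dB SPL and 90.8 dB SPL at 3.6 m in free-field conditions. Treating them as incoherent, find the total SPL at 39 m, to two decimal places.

70.73 dB SPL

Combined at 3.6 m: 10·log₁₀(10^(82.7/10)+10^(90.8/10)) = 91.425 dB SPL.
Then apply −20·log₁₀(39/3.6) = -20.695 dB → 70.73 dB SPL.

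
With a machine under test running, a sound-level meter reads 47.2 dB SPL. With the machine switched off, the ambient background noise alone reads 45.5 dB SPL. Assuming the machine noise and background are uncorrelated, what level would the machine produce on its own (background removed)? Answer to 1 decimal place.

42.3 dB SPL

Subtract intensities: L_src = 10·log₁₀(10^(L_total/10) − 10^(L_bg/10)).
L_src = 10·log₁₀(10^(47.2/10) − 10^(45.5/10)) = 10·log₁₀(17000) = 42.3 dB SPL.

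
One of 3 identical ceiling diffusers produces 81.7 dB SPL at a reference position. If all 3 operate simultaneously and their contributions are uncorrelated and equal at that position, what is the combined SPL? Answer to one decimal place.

86.5 dB SPL

3 equal incoherent sources raise the level by 10·log₁₀(3) = 4.77 dB.
L_total = 81.7 + 4.77 = 86.5 dB SPL.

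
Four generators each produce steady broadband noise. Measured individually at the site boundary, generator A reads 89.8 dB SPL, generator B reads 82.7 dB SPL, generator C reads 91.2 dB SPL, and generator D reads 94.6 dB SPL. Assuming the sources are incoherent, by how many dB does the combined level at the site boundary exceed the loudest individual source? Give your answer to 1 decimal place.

Uncorrelated sources add in intensity (power), not in dB.
L_total = 10·log₁₀(10^(89.8/10) + 10^(82.7/10) + 10^(91.2/10) + 10^(94.6/10)) = 97.28 dB SPL.
Excess over the loudest (94.6 dB): 97.28 − 94.6 = 2.7 dB.

2.7 dB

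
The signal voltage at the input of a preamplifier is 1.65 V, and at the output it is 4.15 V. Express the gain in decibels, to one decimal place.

Voltage ratio → dB uses the 20·log₁₀ form:
20·log₁₀(4.15/1.65) = 20·log₁₀(2.515) = 8.0 dB.

8.0 dB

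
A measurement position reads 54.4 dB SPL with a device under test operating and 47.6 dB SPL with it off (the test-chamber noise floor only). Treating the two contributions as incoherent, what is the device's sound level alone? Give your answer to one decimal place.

Remove the background by subtracting linear intensities:
L_src = 10·log₁₀(10^(54.4/10) − 10^(47.6/10)) = 10·log₁₀(217900) = 53.4 dB SPL.

53.4 dB SPL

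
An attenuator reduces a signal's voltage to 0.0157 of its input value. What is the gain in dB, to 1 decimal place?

-36.1 dB

For a voltage ratio, dB = 20·log₁₀(V₂/V₁).
20·log₁₀(0.0157) = -36.1 dB.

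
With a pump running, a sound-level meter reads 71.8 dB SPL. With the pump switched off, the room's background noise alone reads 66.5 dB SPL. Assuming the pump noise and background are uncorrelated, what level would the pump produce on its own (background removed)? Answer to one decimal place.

Remove the background by subtracting linear intensities:
L_src = 10·log₁₀(10^(71.8/10) − 10^(66.5/10)) = 10·log₁₀(10670000) = 70.3 dB SPL.

70.3 dB SPL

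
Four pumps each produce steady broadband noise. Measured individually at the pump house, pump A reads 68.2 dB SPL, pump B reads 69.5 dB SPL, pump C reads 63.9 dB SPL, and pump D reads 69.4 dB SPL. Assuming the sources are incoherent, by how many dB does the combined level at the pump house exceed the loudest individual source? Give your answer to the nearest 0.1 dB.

4.8 dB

Add the sources as powers (linear), then convert back to dB:
L_total = 10·log₁₀(10^(68.2/10) + 10^(69.5/10) + 10^(63.9/10) + 10^(69.4/10)) = 74.26 dB SPL.
Excess over the loudest (69.5 dB): 74.26 − 69.5 = 4.8 dB.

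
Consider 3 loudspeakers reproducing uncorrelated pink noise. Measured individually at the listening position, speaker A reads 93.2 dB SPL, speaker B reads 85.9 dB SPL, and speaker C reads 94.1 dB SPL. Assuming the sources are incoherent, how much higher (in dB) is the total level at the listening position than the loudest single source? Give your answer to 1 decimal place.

2.9 dB

Uncorrelated sources add in intensity (power), not in dB.
L_total = 10·log₁₀(10^(93.2/10) + 10^(85.9/10) + 10^(94.1/10)) = 97.03 dB SPL.
Excess over the loudest (94.1 dB): 97.03 − 94.1 = 2.9 dB.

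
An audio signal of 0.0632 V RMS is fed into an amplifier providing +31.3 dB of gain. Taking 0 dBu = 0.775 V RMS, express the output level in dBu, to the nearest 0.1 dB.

+9.5 dBu

Input level: 20·log₁₀(0.0632/0.775) = -21.77 dBu.
Output: -21.77 + 31.3 = +9.5 dBu.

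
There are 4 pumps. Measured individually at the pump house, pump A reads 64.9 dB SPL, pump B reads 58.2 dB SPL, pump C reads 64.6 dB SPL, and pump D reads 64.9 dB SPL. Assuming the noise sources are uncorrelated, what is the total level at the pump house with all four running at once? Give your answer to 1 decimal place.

Uncorrelated sources add in intensity (power), not in dB.
L_total = 10·log₁₀(10^(64.9/10) + 10^(58.2/10) + 10^(64.6/10) + 10^(64.9/10)) = 10·log₁₀(9725000) = 69.9 dB SPL.

69.9 dB SPL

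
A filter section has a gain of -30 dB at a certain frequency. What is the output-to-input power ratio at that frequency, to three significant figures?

0.00100

Power ratio = 10^(dB/10).
10^(-30/10) = 10^(-3.000) = 0.00100.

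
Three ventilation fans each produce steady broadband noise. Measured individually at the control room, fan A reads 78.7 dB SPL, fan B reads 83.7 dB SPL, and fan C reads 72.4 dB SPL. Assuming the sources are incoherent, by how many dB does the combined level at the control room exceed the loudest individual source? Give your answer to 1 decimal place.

1.4 dB

Uncorrelated sources add in intensity (power), not in dB.
L_total = 10·log₁₀(10^(78.7/10) + 10^(83.7/10) + 10^(72.4/10)) = 85.13 dB SPL.
Excess over the loudest (83.7 dB): 85.13 − 83.7 = 1.4 dB.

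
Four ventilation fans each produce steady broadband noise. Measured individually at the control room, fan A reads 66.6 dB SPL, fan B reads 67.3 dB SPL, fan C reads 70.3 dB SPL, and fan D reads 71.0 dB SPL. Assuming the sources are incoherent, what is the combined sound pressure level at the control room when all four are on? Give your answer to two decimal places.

75.22 dB SPL

Uncorrelated sources add in intensity (power), not in dB.
L_total = 10·log₁₀(10^(66.6/10) + 10^(67.3/10) + 10^(70.3/10) + 10^(71.0/10)) = 10·log₁₀(33250000) = 75.22 dB SPL.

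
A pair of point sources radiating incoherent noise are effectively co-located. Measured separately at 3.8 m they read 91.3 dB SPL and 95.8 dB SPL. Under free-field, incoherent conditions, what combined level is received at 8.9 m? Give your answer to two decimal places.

89.73 dB SPL

Combined at 3.8 m: 10·log₁₀(10^(91.3/10)+10^(95.8/10)) = 97.119 dB SPL.
Then apply −20·log₁₀(8.9/3.8) = -7.392 dB → 89.73 dB SPL.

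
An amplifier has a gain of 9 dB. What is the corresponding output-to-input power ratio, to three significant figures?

7.94

Power ratio = 10^(dB/10).
10^(9/10) = 10^(0.9000) = 7.94.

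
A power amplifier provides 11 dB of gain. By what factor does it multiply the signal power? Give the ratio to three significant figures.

12.6

Power ratio = 10^(dB/10).
10^(11/10) = 10^(1.100) = 12.6.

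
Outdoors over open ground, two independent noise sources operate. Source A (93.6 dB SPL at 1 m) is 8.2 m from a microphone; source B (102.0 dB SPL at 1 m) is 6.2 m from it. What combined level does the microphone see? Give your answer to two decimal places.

86.50 dB SPL

At the listener: L_A = 93.6 − 20·log₁₀(8.2) = 75.324 dB; L_B = 102.0 − 20·log₁₀(6.2) = 86.152 dB.
Combined: 10·log₁₀(10^(75.324/10)+10^(86.152/10)) = 86.50 dB SPL.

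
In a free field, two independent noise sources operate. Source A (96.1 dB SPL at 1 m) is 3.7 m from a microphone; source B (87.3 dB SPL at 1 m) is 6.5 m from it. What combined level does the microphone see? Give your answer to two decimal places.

84.92 dB SPL

At the listener: L_A = 96.1 − 20·log₁₀(3.7) = 84.736 dB; L_B = 87.3 − 20·log₁₀(6.5) = 71.042 dB.
Combined: 10·log₁₀(10^(84.736/10)+10^(71.042/10)) = 84.92 dB SPL.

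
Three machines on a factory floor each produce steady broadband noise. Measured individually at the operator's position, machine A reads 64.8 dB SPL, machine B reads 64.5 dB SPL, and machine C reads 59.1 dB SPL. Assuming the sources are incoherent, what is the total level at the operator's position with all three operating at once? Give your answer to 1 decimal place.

68.2 dB SPL

Incoherent sources sum as intensities:
L_total = 10·log₁₀(10^(64.8/10) + 10^(64.5/10) + 10^(59.1/10)) = 10·log₁₀(6651000) = 68.2 dB SPL.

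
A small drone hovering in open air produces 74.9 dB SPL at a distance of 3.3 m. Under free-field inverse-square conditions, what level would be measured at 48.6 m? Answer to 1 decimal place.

For a point source in a free field, ΔL = −20·log₁₀(d₂/d₁).
ΔL = −20·log₁₀(48.6/3.3) = -23.36 dB, so L₂ = 74.9 + (-23.36) = 51.5 dB SPL.

51.5 dB SPL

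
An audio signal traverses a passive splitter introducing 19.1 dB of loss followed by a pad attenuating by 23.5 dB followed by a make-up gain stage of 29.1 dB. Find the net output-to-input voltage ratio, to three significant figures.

Net gain = (−19.1) + (−23.5) + 29.1 = -13.5 dB.
Voltage ratio = 10^(-13.5/20) = 0.211.

0.211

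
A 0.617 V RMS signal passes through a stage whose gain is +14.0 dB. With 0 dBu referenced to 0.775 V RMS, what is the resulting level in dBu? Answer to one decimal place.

+12.0 dBu

Input level: 20·log₁₀(0.617/0.775) = -1.98 dBu.
Output: -1.98 + 14.0 = +12.0 dBu.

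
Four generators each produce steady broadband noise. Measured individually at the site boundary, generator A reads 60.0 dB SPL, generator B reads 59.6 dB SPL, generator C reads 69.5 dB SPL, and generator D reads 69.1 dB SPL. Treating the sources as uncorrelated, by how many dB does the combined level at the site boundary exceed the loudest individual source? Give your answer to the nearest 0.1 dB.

Add the sources as powers (linear), then convert back to dB:
L_total = 10·log₁₀(10^(60.0/10) + 10^(59.6/10) + 10^(69.5/10) + 10^(69.1/10)) = 72.78 dB SPL.
Excess over the loudest (69.5 dB): 72.78 − 69.5 = 3.3 dB.

3.3 dB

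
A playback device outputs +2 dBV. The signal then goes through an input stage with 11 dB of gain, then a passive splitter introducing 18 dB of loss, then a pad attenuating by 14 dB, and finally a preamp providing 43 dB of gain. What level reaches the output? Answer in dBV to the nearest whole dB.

In dB, series stages simply add:
+2 + 11 − 18 − 14 + 43 = +24 dBV.

+24 dBV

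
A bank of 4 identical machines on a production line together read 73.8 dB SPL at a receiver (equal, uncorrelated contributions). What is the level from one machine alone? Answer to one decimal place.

67.8 dB SPL

4 equal incoherent sources add 10·log₁₀(4) = 6.02 dB over one source.
L_one = 73.8 − 6.02 = 67.8 dB SPL.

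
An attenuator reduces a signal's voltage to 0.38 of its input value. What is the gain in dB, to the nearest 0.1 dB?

Voltage is an amplitude quantity, so gain = 20·log₁₀(V_out/V_in).
20·log₁₀(0.38) = -8.4 dB.

-8.4 dB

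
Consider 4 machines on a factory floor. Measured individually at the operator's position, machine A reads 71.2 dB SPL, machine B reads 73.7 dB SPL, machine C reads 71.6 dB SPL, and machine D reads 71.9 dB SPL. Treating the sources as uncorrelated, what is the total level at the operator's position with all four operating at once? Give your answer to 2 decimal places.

78.23 dB SPL

Uncorrelated sources add in intensity (power), not in dB.
L_total = 10·log₁₀(10^(71.2/10) + 10^(73.7/10) + 10^(71.6/10) + 10^(71.9/10)) = 10·log₁₀(66570000) = 78.23 dB SPL.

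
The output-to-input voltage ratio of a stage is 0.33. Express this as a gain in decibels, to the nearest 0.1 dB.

For a voltage ratio, dB = 20·log₁₀(V₂/V₁).
20·log₁₀(0.33) = -9.6 dB.

-9.6 dB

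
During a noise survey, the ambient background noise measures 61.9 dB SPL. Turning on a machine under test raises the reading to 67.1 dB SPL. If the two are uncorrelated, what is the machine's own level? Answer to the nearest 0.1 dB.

65.5 dB SPL

Background correction is a power subtraction:
L_src = 10·log₁₀(10^(67.1/10) − 10^(61.9/10)) = 10·log₁₀(3580000) = 65.5 dB SPL.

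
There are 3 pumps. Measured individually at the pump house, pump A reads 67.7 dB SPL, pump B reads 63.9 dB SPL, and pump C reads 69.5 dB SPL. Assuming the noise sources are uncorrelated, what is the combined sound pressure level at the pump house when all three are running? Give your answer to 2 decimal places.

Add the sources as powers (linear), then convert back to dB:
L_total = 10·log₁₀(10^(67.7/10) + 10^(63.9/10) + 10^(69.5/10)) = 10·log₁₀(17260000) = 72.37 dB SPL.

72.37 dB SPL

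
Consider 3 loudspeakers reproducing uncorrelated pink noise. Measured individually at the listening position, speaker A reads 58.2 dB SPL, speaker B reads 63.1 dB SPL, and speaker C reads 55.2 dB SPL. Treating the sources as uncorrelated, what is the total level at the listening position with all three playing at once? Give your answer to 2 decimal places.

64.82 dB SPL

Uncorrelated sources add in intensity (power), not in dB.
L_total = 10·log₁₀(10^(58.2/10) + 10^(63.1/10) + 10^(55.2/10)) = 10·log₁₀(3034000) = 64.82 dB SPL.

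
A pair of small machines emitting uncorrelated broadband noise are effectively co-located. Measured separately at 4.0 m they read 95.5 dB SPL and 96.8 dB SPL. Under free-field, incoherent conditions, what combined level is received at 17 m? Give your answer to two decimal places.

Combined at 4.0 m: 10·log₁₀(10^(95.5/10)+10^(96.8/10)) = 99.209 dB SPL.
Then apply −20·log₁₀(17/4.0) = -12.568 dB → 86.64 dB SPL.

86.64 dB SPL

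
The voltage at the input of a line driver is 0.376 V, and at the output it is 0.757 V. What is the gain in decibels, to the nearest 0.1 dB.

6.1 dB

Voltage is an amplitude quantity, so gain = 20·log₁₀(V_out/V_in).
20·log₁₀(0.757/0.376) = 20·log₁₀(2.013) = 6.1 dB.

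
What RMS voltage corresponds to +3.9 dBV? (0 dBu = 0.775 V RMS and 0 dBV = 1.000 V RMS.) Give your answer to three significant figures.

1.57 V

V = 1.000 V × 10^(+3.9/20).
= 1.000 × 1.567 = 1.57 V.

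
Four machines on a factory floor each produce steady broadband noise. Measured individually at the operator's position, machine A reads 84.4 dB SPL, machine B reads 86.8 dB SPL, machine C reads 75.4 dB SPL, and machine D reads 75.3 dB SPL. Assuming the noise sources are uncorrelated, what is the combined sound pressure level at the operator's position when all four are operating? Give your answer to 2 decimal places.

89.15 dB SPL

Add the sources as powers (linear), then convert back to dB:
L_total = 10·log₁₀(10^(84.4/10) + 10^(86.8/10) + 10^(75.4/10) + 10^(75.3/10)) = 10·log₁₀(822600000) = 89.15 dB SPL.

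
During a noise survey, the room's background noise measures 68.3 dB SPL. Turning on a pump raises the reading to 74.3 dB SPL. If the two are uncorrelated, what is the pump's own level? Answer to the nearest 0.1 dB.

73.0 dB SPL

Remove the background by subtracting linear intensities:
L_src = 10·log₁₀(10^(74.3/10) − 10^(68.3/10)) = 10·log₁₀(20150000) = 73.0 dB SPL.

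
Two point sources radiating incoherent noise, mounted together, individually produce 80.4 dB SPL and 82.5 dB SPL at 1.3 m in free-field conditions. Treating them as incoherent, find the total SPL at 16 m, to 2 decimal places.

Combined at 1.3 m: 10·log₁₀(10^(80.4/10)+10^(82.5/10)) = 84.586 dB SPL.
Then apply −20·log₁₀(16/1.3) = -21.804 dB → 62.78 dB SPL.

62.78 dB SPL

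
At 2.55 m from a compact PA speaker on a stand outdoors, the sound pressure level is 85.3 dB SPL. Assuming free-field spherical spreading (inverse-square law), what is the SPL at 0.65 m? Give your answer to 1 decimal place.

97.2 dB SPL

Inverse-square spreading gives ΔL = −20·log₁₀(d₂/d₁).
ΔL = −20·log₁₀(0.65/2.55) = 11.87 dB, so L₂ = 85.3 + (11.87) = 97.2 dB SPL.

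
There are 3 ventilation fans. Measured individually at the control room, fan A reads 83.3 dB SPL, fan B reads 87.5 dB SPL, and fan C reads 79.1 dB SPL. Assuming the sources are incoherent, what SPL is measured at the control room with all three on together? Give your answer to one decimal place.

89.3 dB SPL

Incoherent sources sum as intensities:
L_total = 10·log₁₀(10^(83.3/10) + 10^(87.5/10) + 10^(79.1/10)) = 10·log₁₀(857400000) = 89.3 dB SPL.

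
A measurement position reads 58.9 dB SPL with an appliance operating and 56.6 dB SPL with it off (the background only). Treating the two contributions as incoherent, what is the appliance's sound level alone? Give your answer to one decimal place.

Subtract intensities: L_src = 10·log₁₀(10^(L_total/10) − 10^(L_bg/10)).
L_src = 10·log₁₀(10^(58.9/10) − 10^(56.6/10)) = 10·log₁₀(319200) = 55.0 dB SPL.

55.0 dB SPL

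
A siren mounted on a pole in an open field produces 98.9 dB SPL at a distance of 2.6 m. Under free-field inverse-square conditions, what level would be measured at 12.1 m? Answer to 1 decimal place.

Inverse-square spreading gives ΔL = −20·log₁₀(d₂/d₁).
ΔL = −20·log₁₀(12.1/2.6) = -13.36 dB, so L₂ = 98.9 + (-13.36) = 85.5 dB SPL.

85.5 dB SPL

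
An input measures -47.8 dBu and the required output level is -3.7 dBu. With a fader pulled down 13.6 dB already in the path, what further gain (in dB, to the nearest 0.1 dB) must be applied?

The required make-up gain is the shortfall in the dB sum.
G = -3.7 − (-47.8) + 13.6 = 57.7 dB.

57.7 dB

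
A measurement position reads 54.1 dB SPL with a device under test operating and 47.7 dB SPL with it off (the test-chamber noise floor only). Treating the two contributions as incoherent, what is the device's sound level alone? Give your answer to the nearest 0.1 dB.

Subtract intensities: L_src = 10·log₁₀(10^(L_total/10) − 10^(L_bg/10)).
L_src = 10·log₁₀(10^(54.1/10) − 10^(47.7/10)) = 10·log₁₀(198200) = 53.0 dB SPL.

53.0 dB SPL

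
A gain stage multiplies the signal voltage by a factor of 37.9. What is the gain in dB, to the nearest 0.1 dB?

31.6 dB

Voltage ratio → dB uses the 20·log₁₀ form:
20·log₁₀(37.9) = 31.6 dB.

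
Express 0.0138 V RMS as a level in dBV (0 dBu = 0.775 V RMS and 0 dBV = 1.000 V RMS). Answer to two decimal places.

dBV = 20·log₁₀(V / 1.000 V).
20·log₁₀(0.0138/1.000) = -37.20 dBV.

-37.20 dBV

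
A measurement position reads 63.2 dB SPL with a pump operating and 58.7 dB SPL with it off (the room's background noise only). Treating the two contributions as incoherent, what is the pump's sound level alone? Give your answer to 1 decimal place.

Subtract intensities: L_src = 10·log₁₀(10^(L_total/10) − 10^(L_bg/10)).
L_src = 10·log₁₀(10^(63.2/10) − 10^(58.7/10)) = 10·log₁₀(1348000) = 61.3 dB SPL.

61.3 dB SPL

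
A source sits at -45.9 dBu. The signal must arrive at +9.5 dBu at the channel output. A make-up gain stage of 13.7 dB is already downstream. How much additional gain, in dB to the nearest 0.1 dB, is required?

The required make-up gain is the shortfall in the dB sum.
G = +9.5 − (-45.9) − 13.7 = 41.7 dB.

41.7 dB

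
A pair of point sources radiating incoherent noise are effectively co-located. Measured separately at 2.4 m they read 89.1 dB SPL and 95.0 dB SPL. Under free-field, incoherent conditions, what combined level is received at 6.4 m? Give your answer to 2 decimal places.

Combined at 2.4 m: 10·log₁₀(10^(89.1/10)+10^(95.0/10)) = 95.993 dB SPL.
Then apply −20·log₁₀(6.4/2.4) = -8.519 dB → 87.47 dB SPL.

87.47 dB SPL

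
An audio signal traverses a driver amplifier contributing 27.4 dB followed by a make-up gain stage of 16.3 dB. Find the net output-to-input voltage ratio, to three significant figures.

153

Net gain = 27.4 + 16.3 = 43.7 dB.
Voltage ratio = 10^(43.7/20) = 153.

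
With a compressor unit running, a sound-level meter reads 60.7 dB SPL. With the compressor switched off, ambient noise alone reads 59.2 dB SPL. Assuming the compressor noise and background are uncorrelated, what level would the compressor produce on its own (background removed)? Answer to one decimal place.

Subtract intensities: L_src = 10·log₁₀(10^(L_total/10) − 10^(L_bg/10)).
L_src = 10·log₁₀(10^(60.7/10) − 10^(59.2/10)) = 10·log₁₀(343100) = 55.4 dB SPL.

55.4 dB SPL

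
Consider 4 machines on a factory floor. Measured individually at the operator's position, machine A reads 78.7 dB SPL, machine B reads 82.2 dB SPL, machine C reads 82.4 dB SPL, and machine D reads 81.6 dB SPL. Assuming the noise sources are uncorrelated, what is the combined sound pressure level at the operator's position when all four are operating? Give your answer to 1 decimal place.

87.5 dB SPL

Uncorrelated sources add in intensity (power), not in dB.
L_total = 10·log₁₀(10^(78.7/10) + 10^(82.2/10) + 10^(82.4/10) + 10^(81.6/10)) = 10·log₁₀(558400000) = 87.5 dB SPL.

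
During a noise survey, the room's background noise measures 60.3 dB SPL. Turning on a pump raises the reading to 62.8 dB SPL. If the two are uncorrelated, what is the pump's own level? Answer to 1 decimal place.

59.2 dB SPL

Subtract intensities: L_src = 10·log₁₀(10^(L_total/10) − 10^(L_bg/10)).
L_src = 10·log₁₀(10^(62.8/10) − 10^(60.3/10)) = 10·log₁₀(833900) = 59.2 dB SPL.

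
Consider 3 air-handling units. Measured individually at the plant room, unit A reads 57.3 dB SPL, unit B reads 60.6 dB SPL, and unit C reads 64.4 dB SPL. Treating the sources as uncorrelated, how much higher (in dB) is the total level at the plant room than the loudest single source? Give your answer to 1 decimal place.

Incoherent sources sum as intensities:
L_total = 10·log₁₀(10^(57.3/10) + 10^(60.6/10) + 10^(64.4/10)) = 66.47 dB SPL.
Excess over the loudest (64.4 dB): 66.47 − 64.4 = 2.1 dB.

2.1 dB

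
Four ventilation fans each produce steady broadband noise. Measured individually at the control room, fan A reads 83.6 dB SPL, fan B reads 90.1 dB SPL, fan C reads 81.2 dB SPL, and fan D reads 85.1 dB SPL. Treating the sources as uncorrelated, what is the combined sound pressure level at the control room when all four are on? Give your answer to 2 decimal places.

92.32 dB SPL

Incoherent sources sum as intensities:
L_total = 10·log₁₀(10^(83.6/10) + 10^(90.1/10) + 10^(81.2/10) + 10^(85.1/10)) = 10·log₁₀(1708000000) = 92.32 dB SPL.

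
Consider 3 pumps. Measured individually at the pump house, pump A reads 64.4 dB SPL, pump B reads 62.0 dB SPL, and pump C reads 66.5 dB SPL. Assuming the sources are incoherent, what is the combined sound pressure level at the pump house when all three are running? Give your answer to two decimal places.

Incoherent sources sum as intensities:
L_total = 10·log₁₀(10^(64.4/10) + 10^(62.0/10) + 10^(66.5/10)) = 10·log₁₀(8806000) = 69.45 dB SPL.

69.45 dB SPL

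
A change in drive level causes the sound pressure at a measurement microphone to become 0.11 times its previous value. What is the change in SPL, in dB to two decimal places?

Sound pressure is an amplitude quantity: ΔL = 20·log₁₀(p₂/p₁).
20·log₁₀(0.11) = -19.17 dB.

-19.17 dB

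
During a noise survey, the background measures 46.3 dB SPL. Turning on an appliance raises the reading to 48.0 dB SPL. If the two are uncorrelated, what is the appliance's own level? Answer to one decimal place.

Subtract intensities: L_src = 10·log₁₀(10^(L_total/10) − 10^(L_bg/10)).
L_src = 10·log₁₀(10^(48.0/10) − 10^(46.3/10)) = 10·log₁₀(20440) = 43.1 dB SPL.

43.1 dB SPL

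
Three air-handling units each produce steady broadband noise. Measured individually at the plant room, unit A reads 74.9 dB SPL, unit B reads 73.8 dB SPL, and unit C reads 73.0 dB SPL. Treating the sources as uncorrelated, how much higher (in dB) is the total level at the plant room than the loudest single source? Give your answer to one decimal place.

3.8 dB

Uncorrelated sources add in intensity (power), not in dB.
L_total = 10·log₁₀(10^(74.9/10) + 10^(73.8/10) + 10^(73.0/10)) = 78.74 dB SPL.
Excess over the loudest (74.9 dB): 78.74 − 74.9 = 3.8 dB.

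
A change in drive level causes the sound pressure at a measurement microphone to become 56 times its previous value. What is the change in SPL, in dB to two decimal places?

SPL change from a pressure ratio uses the 20·log₁₀ form:
20·log₁₀(56) = 34.96 dB.

34.96 dB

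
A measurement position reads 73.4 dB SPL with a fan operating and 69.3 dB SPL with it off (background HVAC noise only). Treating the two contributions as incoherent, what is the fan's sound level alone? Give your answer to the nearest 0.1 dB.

Background correction is a power subtraction:
L_src = 10·log₁₀(10^(73.4/10) − 10^(69.3/10)) = 10·log₁₀(13370000) = 71.3 dB SPL.

71.3 dB SPL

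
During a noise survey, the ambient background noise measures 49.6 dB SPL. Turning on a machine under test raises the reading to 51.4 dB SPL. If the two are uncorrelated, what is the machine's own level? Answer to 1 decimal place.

Subtract intensities: L_src = 10·log₁₀(10^(L_total/10) − 10^(L_bg/10)).
L_src = 10·log₁₀(10^(51.4/10) − 10^(49.6/10)) = 10·log₁₀(46840) = 46.7 dB SPL.

46.7 dB SPL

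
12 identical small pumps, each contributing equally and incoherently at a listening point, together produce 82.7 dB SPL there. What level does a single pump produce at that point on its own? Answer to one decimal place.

12 equal incoherent sources add 10·log₁₀(12) = 10.79 dB over one source.
L_one = 82.7 − 10.79 = 71.9 dB SPL.

71.9 dB SPL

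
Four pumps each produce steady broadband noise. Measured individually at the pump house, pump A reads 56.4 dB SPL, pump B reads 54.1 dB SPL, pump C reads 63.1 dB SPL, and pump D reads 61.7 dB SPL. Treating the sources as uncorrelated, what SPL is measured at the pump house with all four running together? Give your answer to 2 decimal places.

Incoherent sources sum as intensities:
L_total = 10·log₁₀(10^(56.4/10) + 10^(54.1/10) + 10^(63.1/10) + 10^(61.7/10)) = 10·log₁₀(4214000) = 66.25 dB SPL.

66.25 dB SPL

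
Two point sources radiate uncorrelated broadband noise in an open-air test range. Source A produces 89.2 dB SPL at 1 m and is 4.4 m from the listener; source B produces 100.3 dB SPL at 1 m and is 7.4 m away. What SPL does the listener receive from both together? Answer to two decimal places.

83.78 dB SPL

At the listener: L_A = 89.2 − 20·log₁₀(4.4) = 76.331 dB; L_B = 100.3 − 20·log₁₀(7.4) = 82.915 dB.
Combined: 10·log₁₀(10^(76.331/10)+10^(82.915/10)) = 83.78 dB SPL.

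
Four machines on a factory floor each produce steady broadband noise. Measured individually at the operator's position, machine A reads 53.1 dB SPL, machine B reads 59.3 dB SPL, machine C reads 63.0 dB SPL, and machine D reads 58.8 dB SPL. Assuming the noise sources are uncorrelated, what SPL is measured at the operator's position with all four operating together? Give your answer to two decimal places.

65.81 dB SPL

Uncorrelated sources add in intensity (power), not in dB.
L_total = 10·log₁₀(10^(53.1/10) + 10^(59.3/10) + 10^(63.0/10) + 10^(58.8/10)) = 10·log₁₀(3809000) = 65.81 dB SPL.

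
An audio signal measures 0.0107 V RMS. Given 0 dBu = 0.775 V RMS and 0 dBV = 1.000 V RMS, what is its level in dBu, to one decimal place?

-37.2 dBu

dBu = 20·log₁₀(V / 0.775 V).
20·log₁₀(0.0107/0.775) = -37.2 dBu.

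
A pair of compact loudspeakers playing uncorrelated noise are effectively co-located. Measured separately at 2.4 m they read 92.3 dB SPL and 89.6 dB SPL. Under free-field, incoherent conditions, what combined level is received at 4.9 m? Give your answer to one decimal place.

88.0 dB SPL

Combined at 2.4 m: 10·log₁₀(10^(92.3/10)+10^(89.6/10)) = 94.17 dB SPL.
Then apply −20·log₁₀(4.9/2.4) = -6.20 dB → 88.0 dB SPL.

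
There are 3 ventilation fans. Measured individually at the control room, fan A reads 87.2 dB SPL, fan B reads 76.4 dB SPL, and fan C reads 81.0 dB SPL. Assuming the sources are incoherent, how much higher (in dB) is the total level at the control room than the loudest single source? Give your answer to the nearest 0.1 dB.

Incoherent sources sum as intensities:
L_total = 10·log₁₀(10^(87.2/10) + 10^(76.4/10) + 10^(81.0/10)) = 88.42 dB SPL.
Excess over the loudest (87.2 dB): 88.42 − 87.2 = 1.2 dB.

1.2 dB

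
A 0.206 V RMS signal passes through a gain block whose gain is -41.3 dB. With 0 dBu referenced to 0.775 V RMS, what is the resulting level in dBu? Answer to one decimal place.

Input level: 20·log₁₀(0.206/0.775) = -11.51 dBu.
Output: -11.51 − 41.3 = -52.8 dBu.

-52.8 dBu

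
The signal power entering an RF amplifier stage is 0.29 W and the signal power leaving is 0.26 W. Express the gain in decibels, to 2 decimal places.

Power ratio → dB uses the 10·log₁₀ form:
10·log₁₀(0.26/0.29) = 10·log₁₀(0.8966) = -0.47 dB.

-0.47 dB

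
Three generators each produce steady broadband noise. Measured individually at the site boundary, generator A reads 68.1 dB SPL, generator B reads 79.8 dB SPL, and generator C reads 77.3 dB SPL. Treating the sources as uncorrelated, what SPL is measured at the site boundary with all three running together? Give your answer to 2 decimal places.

81.92 dB SPL

Incoherent sources sum as intensities:
L_total = 10·log₁₀(10^(68.1/10) + 10^(79.8/10) + 10^(77.3/10)) = 10·log₁₀(155700000) = 81.92 dB SPL.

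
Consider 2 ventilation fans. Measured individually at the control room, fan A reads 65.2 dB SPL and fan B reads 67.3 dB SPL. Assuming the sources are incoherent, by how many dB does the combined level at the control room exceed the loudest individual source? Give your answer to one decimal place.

Add the sources as powers (linear), then convert back to dB:
L_total = 10·log₁₀(10^(65.2/10) + 10^(67.3/10)) = 69.39 dB SPL.
Excess over the loudest (67.3 dB): 69.39 − 67.3 = 2.1 dB.

2.1 dB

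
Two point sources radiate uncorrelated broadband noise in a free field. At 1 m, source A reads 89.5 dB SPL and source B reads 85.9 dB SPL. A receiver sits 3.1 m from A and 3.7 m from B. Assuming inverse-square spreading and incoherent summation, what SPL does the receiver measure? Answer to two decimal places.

At the listener: L_A = 89.5 − 20·log₁₀(3.1) = 79.673 dB; L_B = 85.9 − 20·log₁₀(3.7) = 74.536 dB.
Combined: 10·log₁₀(10^(79.673/10)+10^(74.536/10)) = 80.83 dB SPL.

80.83 dB SPL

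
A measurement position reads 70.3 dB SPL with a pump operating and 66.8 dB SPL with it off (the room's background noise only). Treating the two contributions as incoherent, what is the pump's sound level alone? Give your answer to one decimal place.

Subtract intensities: L_src = 10·log₁₀(10^(L_total/10) − 10^(L_bg/10)).
L_src = 10·log₁₀(10^(70.3/10) − 10^(66.8/10)) = 10·log₁₀(5929000) = 67.7 dB SPL.

67.7 dB SPL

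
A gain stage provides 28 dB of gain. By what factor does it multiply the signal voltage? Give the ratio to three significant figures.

Voltage ratio = 10^(dB/20).
10^(28/20) = 10^(1.400) = 25.1.

25.1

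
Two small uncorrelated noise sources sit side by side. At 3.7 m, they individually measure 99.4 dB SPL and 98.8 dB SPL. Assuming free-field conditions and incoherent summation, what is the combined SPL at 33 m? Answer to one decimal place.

83.1 dB SPL

Combined at 3.7 m: 10·log₁₀(10^(99.4/10)+10^(98.8/10)) = 102.12 dB SPL.
Then apply −20·log₁₀(33/3.7) = -19.01 dB → 83.1 dB SPL.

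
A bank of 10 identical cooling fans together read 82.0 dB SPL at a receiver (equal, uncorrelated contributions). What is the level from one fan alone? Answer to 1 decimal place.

10 equal incoherent sources add 10·log₁₀(10) = 10.00 dB over one source.
L_one = 82.0 − 10.00 = 72.0 dB SPL.

72.0 dB SPL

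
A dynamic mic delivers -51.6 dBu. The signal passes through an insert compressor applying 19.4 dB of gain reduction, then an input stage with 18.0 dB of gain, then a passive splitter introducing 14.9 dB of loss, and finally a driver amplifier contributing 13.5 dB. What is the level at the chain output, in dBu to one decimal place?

In dB, series stages simply add:
-51.6 − 19.4 + 18.0 − 14.9 + 13.5 = -54.4 dBu.

-54.4 dBu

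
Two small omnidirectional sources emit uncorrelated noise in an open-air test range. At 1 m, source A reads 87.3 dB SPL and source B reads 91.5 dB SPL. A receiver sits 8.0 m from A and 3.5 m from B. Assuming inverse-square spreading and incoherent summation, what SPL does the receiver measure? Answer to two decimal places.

At the listener: L_A = 87.3 − 20·log₁₀(8.0) = 69.238 dB; L_B = 91.5 − 20·log₁₀(3.5) = 80.619 dB.
Combined: 10·log₁₀(10^(69.238/10)+10^(80.619/10)) = 80.92 dB SPL.

80.92 dB SPL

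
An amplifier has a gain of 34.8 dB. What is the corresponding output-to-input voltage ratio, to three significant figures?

Voltage ratio = 10^(dB/20).
10^(34.8/20) = 10^(1.740) = 55.0.

55.0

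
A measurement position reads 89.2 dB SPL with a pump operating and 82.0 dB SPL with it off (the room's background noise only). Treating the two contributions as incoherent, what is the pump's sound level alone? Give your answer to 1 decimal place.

88.3 dB SPL

Remove the background by subtracting linear intensities:
L_src = 10·log₁₀(10^(89.2/10) − 10^(82.0/10)) = 10·log₁₀(673300000) = 88.3 dB SPL.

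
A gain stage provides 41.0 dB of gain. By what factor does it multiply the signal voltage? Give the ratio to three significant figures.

Voltage ratio = 10^(dB/20).
10^(41.0/20) = 10^(2.050) = 112.

112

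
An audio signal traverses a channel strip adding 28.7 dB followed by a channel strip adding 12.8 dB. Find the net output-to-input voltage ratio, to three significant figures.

119

Net gain = 28.7 + 12.8 = 41.5 dB.
Voltage ratio = 10^(41.5/20) = 119.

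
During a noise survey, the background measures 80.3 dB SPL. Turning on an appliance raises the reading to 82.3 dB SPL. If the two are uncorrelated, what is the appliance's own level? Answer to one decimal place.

Remove the background by subtracting linear intensities:
L_src = 10·log₁₀(10^(82.3/10) − 10^(80.3/10)) = 10·log₁₀(62670000) = 78.0 dB SPL.

78.0 dB SPL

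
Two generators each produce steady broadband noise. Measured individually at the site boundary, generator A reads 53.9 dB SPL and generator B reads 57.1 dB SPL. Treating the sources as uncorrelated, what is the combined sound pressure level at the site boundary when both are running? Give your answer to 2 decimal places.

Incoherent sources sum as intensities:
L_total = 10·log₁₀(10^(53.9/10) + 10^(57.1/10)) = 10·log₁₀(758300) = 58.80 dB SPL.

58.80 dB SPL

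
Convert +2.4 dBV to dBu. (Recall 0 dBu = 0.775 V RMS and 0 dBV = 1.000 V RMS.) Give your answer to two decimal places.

The offset between the scales is 20·log₁₀(0.775/1.000) = −2.214 dB.
So dBu = +2.4 + 2.214 = +4.61 dBu.

+4.61 dBu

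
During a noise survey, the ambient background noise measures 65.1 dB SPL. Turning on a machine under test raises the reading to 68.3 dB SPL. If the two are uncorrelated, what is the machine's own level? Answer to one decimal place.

Remove the background by subtracting linear intensities:
L_src = 10·log₁₀(10^(68.3/10) − 10^(65.1/10)) = 10·log₁₀(3525000) = 65.5 dB SPL.

65.5 dB SPL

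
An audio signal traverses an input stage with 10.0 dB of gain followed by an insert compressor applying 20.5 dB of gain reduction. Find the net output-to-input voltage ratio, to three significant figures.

0.299

Net gain = 10.0 + (−20.5) = -10.5 dB.
Voltage ratio = 10^(-10.5/20) = 0.299.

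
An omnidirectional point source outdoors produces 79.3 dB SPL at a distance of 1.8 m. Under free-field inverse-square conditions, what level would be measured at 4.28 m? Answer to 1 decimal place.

For a point source in a free field, ΔL = −20·log₁₀(d₂/d₁).
ΔL = −20·log₁₀(4.28/1.8) = -7.52 dB, so L₂ = 79.3 + (-7.52) = 71.8 dB SPL.

71.8 dB SPL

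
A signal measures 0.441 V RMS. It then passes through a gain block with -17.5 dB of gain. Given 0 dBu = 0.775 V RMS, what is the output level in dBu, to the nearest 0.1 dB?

Input level: 20·log₁₀(0.441/0.775) = -4.90 dBu.
Output: -4.90 − 17.5 = -22.4 dBu.

-22.4 dBu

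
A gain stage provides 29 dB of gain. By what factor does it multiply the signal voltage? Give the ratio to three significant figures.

28.2

Voltage ratio = 10^(dB/20).
10^(29/20) = 10^(1.450) = 28.2.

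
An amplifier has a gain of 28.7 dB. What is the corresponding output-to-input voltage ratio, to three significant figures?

Voltage ratio = 10^(dB/20).
10^(28.7/20) = 10^(1.435) = 27.2.

27.2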